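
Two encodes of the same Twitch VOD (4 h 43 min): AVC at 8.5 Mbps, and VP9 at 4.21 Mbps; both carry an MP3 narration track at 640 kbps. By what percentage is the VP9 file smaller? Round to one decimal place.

46.9%

4 h 43 min = 283 min = 16980 s
Audio: 640 kbps = 0.640 Mbps.
AVC: 9.140 Mbps × 16980 s = 155197.2 Mb = 18.067 GiB.
VP9: 4.850 Mbps × 16980 s = 82353.0 Mb = 9.587 GiB.
Reduction: (1 − 9.587/18.067) × 100 = 46.94%.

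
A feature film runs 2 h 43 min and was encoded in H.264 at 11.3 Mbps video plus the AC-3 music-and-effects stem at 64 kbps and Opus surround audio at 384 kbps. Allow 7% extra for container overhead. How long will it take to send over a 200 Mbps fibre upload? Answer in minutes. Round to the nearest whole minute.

2 h 43 min = 163 min = 9780 s
Audio total: 64 + 384 = 448 kbps = 0.448 Mbps.
Total bitrate: 11.748 Mbps.
File: 11.748 Mbps × 9780 s = 114895.4 Mb.
With 7% container overhead: ×1.07. → 122938.1 Mb.
At 200 Mbps: 122938.1 / 200 = 614.7 s ≈ 10.2 minutes.

10 minutes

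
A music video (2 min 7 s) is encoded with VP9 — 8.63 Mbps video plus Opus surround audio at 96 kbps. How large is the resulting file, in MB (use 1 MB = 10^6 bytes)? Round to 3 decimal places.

138.525 MB

2 min 7 s = 127 s
Audio: 96 kbps = 0.096 Mbps.
Total bitrate: 8.63 + 0.096 = 8.726 Mbps.
Stream data: 8.726 Mbps × 127 s = 1108.2 Mb.
1,108 Mb ÷ 8 = 138.5 MB → 138.5 MB.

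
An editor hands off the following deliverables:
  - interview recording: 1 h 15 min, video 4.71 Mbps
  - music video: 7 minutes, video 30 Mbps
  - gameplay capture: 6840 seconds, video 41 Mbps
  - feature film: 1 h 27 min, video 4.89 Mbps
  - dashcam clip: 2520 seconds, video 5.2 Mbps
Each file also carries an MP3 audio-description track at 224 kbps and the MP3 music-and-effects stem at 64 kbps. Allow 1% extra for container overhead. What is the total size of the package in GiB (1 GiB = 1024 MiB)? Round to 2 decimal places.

42.15 GiB

Audio total: 224 + 64 = 288 kbps = 0.288 Mbps.
interview recording: 4.998 Mbps × 4500 s × 1.01 = 22715.9 Mb
music video: 30.288 Mbps × 420 s × 1.01 = 12848.2 Mb
gameplay capture: 41.288 Mbps × 6840 s × 1.01 = 285234.0 Mb
feature film: 5.178 Mbps × 5220 s × 1.01 = 27299.5 Mb
dashcam clip: 5.488 Mbps × 2520 s × 1.01 = 13968.1 Mb
Total: 362065.6 Mb = 45258.2 MB.
= 42.15 GiB.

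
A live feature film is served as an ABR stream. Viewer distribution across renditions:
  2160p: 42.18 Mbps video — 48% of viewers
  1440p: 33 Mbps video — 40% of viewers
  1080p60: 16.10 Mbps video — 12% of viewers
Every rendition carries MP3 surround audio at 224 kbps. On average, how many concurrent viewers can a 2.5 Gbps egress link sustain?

70

Audio: 224 kbps = 0.224 Mbps.
Average per-viewer bitrate: 0.48×42.404 + 0.40×33.224 + 0.12×16.324 = 35.602 Mbps.
2.5 Gbps = 2,500 Mbps; 2,500 / 35.602 = 70.22 → 70.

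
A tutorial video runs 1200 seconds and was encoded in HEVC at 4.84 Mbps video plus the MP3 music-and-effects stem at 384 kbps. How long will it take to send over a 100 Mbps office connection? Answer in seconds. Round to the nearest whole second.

63 seconds

Audio: 384 kbps = 0.384 Mbps.
Total bitrate: 5.224 Mbps.
File: 5.224 Mbps × 1200 s = 6268.8 Mb.
At 100 Mbps: 6268.8 / 100 = 62.7 s ≈ 62.7 seconds.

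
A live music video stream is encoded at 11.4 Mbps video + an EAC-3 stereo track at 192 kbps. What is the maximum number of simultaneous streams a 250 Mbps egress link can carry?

Audio: 192 kbps = 0.192 Mbps.
Per-viewer media rate: 11.592 Mbps.
250 Mbps = 250.0 Mbps; 250.0 / 11.592 = 21.57 → 21 viewers.

21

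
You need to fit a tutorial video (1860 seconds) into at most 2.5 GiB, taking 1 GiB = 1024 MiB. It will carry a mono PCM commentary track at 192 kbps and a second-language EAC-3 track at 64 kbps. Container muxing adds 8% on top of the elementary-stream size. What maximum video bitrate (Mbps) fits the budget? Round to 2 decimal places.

Budget: 2.5 GiB = 21474.8 Mb.
Stream payload after overhead: 21474.8 / 1.08 = 19884.1 Mb.
Total bitrate budget: 19884.1 Mb / 1860 s = 10.690 Mbps.
Audio total: 192 + 64 = 256 kbps = 0.256 Mbps.
Video: 10.690 − 0.256 = 10.434 Mbps.

10.43 Mbps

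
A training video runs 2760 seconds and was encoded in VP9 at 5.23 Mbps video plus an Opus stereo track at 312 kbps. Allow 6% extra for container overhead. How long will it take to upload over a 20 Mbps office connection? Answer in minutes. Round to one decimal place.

13.5 minutes

Audio: 312 kbps = 0.312 Mbps.
Total bitrate: 5.542 Mbps.
File: 5.542 Mbps × 2760 s = 15295.9 Mb.
With 6% container overhead: ×1.06. → 16213.7 Mb.
At 20 Mbps: 16213.7 / 20 = 810.7 s ≈ 13.5 minutes.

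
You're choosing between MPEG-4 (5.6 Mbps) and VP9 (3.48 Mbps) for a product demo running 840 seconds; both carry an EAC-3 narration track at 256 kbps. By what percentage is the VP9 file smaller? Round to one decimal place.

Audio: 256 kbps = 0.256 Mbps.
MPEG-4: 5.856 Mbps × 840 s = 4919.0 Mb = 0.573 GiB.
VP9: 3.736 Mbps × 840 s = 3138.2 Mb = 0.365 GiB.
Reduction: (1 − 0.365/0.573) × 100 = 36.20%.

36.2%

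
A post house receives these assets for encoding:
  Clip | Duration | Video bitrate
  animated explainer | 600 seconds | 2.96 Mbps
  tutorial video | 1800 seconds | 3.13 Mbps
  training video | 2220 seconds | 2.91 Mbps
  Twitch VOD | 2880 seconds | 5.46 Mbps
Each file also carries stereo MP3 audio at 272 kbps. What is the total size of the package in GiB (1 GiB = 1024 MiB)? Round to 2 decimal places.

3.68 GiB

Audio: 272 kbps = 0.272 Mbps.
animated explainer: 3.232 Mbps × 600 s = 1939.2 Mb
tutorial video: 3.402 Mbps × 1800 s = 6123.6 Mb
training video: 3.182 Mbps × 2220 s = 7064.0 Mb
Twitch VOD: 5.732 Mbps × 2880 s = 16508.2 Mb
Total: 31635.0 Mb = 3954.4 MB.
= 3.683 GiB.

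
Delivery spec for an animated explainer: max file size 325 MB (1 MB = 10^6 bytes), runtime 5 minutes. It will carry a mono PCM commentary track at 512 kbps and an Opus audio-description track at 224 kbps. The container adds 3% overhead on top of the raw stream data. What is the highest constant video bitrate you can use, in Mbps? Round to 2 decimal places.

7.68 Mbps

Budget: 325 MB = 2600.0 Mb.
Stream payload after overhead: 2600.0 / 1.03 = 2524.3 Mb.
5 min = 300 s
Total bitrate budget: 2524.3 Mb / 300 s = 8.414 Mbps.
Audio total: 512 + 224 = 736 kbps = 0.736 Mbps.
Video: 8.414 − 0.736 = 7.678 Mbps.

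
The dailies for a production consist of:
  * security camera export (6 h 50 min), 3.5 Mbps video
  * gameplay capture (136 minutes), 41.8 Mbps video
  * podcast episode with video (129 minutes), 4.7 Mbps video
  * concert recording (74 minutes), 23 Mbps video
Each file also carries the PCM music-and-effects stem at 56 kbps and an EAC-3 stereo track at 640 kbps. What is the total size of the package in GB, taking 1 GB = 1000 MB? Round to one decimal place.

Audio total: 56 + 640 = 696 kbps = 0.696 Mbps.
security camera export: 4.196 Mbps × 24600 s = 103221.6 Mb
gameplay capture: 42.496 Mbps × 8160 s = 346767.4 Mb
podcast episode with video: 5.396 Mbps × 7740 s = 41765.0 Mb
concert recording: 23.696 Mbps × 4440 s = 105210.2 Mb
Total: 596964.2 Mb = 74620.5 MB.
= 74.62 GB.

74.6 GB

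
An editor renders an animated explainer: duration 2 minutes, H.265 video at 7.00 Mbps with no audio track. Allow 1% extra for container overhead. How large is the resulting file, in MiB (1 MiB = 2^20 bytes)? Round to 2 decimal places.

2 min = 120 s
Total bitrate: 7.00 Mbps.
Stream data: 7.000 Mbps × 120 s = 840.0 Mb.
With 1% container overhead: ×1.01.
848.4 Mb = 106,050,000 bytes ÷ 1,048,576 = 101.1 MiB.

101.14 MiB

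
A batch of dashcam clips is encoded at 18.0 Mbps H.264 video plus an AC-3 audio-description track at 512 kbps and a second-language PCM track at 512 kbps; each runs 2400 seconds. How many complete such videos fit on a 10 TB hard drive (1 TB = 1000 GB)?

Audio total: 512 + 512 = 1024 kbps = 1.024 Mbps.
Total bitrate: 19.024 Mbps.
Per item: 19.024 Mbps × 2400 s = 45,658 Mb = 5,707 MB.
Capacity: 10 TB = 80,000,000 Mb; 1752.17 items → 1752 complete.

1752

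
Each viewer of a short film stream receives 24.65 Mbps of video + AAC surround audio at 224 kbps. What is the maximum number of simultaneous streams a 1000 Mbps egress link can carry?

Audio: 224 kbps = 0.224 Mbps.
Per-viewer media rate: 24.874 Mbps.
1000 Mbps = 1,000 Mbps; 1,000 / 24.874 = 40.20 → 40 viewers.

40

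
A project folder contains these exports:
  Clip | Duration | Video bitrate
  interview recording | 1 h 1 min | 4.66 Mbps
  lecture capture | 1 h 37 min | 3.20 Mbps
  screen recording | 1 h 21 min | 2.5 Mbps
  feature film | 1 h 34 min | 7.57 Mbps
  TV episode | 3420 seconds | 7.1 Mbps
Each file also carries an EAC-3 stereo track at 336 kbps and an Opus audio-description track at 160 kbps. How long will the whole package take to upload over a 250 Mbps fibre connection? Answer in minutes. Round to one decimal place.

8.4 minutes

Audio total: 336 + 160 = 496 kbps = 0.496 Mbps.
interview recording: 5.156 Mbps × 3660 s = 18871.0 Mb
lecture capture: 3.696 Mbps × 5820 s = 21510.7 Mb
screen recording: 2.996 Mbps × 4860 s = 14560.6 Mb
feature film: 8.066 Mbps × 5640 s = 45492.2 Mb
TV episode: 7.596 Mbps × 3420 s = 25978.3 Mb
Total: 126412.8 Mb = 15801.6 MB.
At 250 Mbps: 126412.8 / 250 = 506 s ≈ 8.43 minutes.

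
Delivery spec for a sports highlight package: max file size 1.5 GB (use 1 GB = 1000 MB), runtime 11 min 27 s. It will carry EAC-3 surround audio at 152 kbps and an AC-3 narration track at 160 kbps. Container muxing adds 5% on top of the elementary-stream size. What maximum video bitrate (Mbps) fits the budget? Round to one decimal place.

Budget: 1.5 GB = 12000.0 Mb.
Stream payload after overhead: 12000.0 / 1.05 = 11428.6 Mb.
11 min 27 s = 687 s
Total bitrate budget: 11428.6 Mb / 687 s = 16.635 Mbps.
Audio total: 152 + 160 = 312 kbps = 0.312 Mbps.
Video: 16.635 − 0.312 = 16.323 Mbps.

16.3 Mbps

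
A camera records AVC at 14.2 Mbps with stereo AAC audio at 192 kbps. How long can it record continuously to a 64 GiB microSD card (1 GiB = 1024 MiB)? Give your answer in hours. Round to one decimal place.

Audio: 192 kbps = 0.192 Mbps.
Total bitrate: 14.2 + 0.192 = 14.392 Mbps.
Capacity: 64 GiB = 549,756 Mb.
Recording time: 549,756 / 14.392 = 38,199 s ≈ 10.6 hours.

10.6 hours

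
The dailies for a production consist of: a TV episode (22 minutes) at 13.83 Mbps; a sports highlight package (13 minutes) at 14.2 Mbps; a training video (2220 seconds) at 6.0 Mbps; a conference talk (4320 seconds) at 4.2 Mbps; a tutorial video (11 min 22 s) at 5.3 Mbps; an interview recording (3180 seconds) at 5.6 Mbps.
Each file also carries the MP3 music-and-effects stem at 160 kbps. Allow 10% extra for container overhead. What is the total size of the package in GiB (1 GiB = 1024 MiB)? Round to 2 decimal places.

10.78 GiB

Audio: 160 kbps = 0.160 Mbps.
TV episode: 13.990 Mbps × 1320 s × 1.10 = 20313.5 Mb
sports highlight package: 14.360 Mbps × 780 s × 1.10 = 12320.9 Mb
training video: 6.160 Mbps × 2220 s × 1.10 = 15042.7 Mb
conference talk: 4.360 Mbps × 4320 s × 1.10 = 20718.7 Mb
tutorial video: 5.460 Mbps × 682 s × 1.10 = 4096.1 Mb
interview recording: 5.760 Mbps × 3180 s × 1.10 = 20148.5 Mb
Total: 92640.4 Mb = 11580.0 MB.
= 10.78 GiB.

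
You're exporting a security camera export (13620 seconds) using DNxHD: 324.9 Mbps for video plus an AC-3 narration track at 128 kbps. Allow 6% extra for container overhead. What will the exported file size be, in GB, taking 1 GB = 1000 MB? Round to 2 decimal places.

Audio: 128 kbps = 0.128 Mbps.
Total bitrate: 324.9 + 0.128 = 325.028 Mbps.
Stream data: 325.028 Mbps × 13620 s = 4426881.4 Mb.
With 6% container overhead: ×1.06.
4,692,494 Mb ÷ 8 = 586,562 MB → 586.6 GB.

586.56 GB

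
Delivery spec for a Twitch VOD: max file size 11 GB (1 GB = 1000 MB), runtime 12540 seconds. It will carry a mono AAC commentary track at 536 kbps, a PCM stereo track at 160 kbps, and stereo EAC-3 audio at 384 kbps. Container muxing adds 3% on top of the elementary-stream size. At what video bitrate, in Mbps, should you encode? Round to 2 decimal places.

5.73 Mbps

Budget: 11 GB = 88000.0 Mb.
Stream payload after overhead: 88000.0 / 1.03 = 85436.9 Mb.
Total bitrate budget: 85436.9 Mb / 12540 s = 6.813 Mbps.
Audio total: 536 + 160 + 384 = 1080 kbps = 1.080 Mbps.
Video: 6.813 − 1.080 = 5.733 Mbps.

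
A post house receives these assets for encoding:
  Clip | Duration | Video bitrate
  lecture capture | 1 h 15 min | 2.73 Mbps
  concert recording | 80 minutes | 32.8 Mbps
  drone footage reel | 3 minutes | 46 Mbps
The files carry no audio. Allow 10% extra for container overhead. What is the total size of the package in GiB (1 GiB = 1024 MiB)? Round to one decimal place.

lecture capture: 2.730 Mbps × 4500 s × 1.10 = 13513.5 Mb
concert recording: 32.800 Mbps × 4800 s × 1.10 = 173184.0 Mb
drone footage reel: 46.000 Mbps × 180 s × 1.10 = 9108.0 Mb
Total: 195805.5 Mb = 24475.7 MB.
= 22.79 GiB.

22.8 GiB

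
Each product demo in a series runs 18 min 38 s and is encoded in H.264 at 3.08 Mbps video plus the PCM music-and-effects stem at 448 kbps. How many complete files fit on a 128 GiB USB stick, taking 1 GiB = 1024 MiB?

18 min 38 s = 1118 s
Audio: 448 kbps = 0.448 Mbps.
Total bitrate: 3.528 Mbps.
Per item: 3.528 Mbps × 1118 s = 3,944 Mb = 493.0 MB.
Capacity: 128 GiB = 1,099,512 Mb; 278.76 items → 278 complete.

278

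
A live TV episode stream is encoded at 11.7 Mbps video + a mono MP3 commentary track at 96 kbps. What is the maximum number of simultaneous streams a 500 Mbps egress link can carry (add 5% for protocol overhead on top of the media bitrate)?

40

Audio: 96 kbps = 0.096 Mbps.
Per-viewer media rate: 11.796 Mbps.
On the wire with 5% overhead: 12.386 Mbps.
500 Mbps = 500.0 Mbps; 500.0 / 12.386 = 40.37 → 40 viewers.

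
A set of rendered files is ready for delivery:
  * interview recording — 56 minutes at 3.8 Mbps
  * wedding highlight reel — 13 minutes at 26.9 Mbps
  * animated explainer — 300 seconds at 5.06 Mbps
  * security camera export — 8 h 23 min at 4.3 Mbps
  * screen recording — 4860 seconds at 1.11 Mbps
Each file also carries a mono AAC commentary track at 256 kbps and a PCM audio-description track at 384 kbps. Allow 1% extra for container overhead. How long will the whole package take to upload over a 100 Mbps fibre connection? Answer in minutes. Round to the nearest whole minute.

33 minutes

Audio total: 256 + 384 = 640 kbps = 0.640 Mbps.
interview recording: 4.440 Mbps × 3360 s × 1.01 = 15067.6 Mb
wedding highlight reel: 27.540 Mbps × 780 s × 1.01 = 21696.0 Mb
animated explainer: 5.700 Mbps × 300 s × 1.01 = 1727.1 Mb
security camera export: 4.940 Mbps × 30180 s × 1.01 = 150580.1 Mb
screen recording: 1.750 Mbps × 4860 s × 1.01 = 8590.0 Mb
Total: 197660.8 Mb = 24707.6 MB.
At 100 Mbps: 197660.8 / 100 = 1977 s ≈ 32.9 minutes.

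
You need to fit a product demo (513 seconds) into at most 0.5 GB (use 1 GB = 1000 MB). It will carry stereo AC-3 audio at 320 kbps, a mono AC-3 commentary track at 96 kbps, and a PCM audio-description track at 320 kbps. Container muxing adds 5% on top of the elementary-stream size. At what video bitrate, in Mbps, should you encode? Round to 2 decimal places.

6.69 Mbps

Budget: 0.5 GB = 4000.0 Mb.
Stream payload after overhead: 4000.0 / 1.05 = 3809.5 Mb.
Total bitrate budget: 3809.5 Mb / 513 s = 7.426 Mbps.
Audio total: 320 + 96 + 320 = 736 kbps = 0.736 Mbps.
Video: 7.426 − 0.736 = 6.690 Mbps.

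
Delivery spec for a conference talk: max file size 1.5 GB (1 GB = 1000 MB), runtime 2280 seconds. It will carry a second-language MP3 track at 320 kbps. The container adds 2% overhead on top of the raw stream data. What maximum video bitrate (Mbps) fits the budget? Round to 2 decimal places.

4.84 Mbps

Budget: 1.5 GB = 12000.0 Mb.
Stream payload after overhead: 12000.0 / 1.02 = 11764.7 Mb.
Total bitrate budget: 11764.7 Mb / 2280 s = 5.160 Mbps.
Audio: 320 kbps = 0.320 Mbps.
Video: 5.160 − 0.320 = 4.840 Mbps.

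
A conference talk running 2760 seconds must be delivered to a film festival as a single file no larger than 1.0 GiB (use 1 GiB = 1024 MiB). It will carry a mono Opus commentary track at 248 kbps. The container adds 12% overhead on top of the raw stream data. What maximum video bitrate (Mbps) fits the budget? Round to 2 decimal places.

Budget: 1.0 GiB = 8589.9 Mb.
Stream payload after overhead: 8589.9 / 1.12 = 7669.6 Mb.
Total bitrate budget: 7669.6 Mb / 2760 s = 2.779 Mbps.
Audio: 248 kbps = 0.248 Mbps.
Video: 2.779 − 0.248 = 2.531 Mbps.

2.53 Mbps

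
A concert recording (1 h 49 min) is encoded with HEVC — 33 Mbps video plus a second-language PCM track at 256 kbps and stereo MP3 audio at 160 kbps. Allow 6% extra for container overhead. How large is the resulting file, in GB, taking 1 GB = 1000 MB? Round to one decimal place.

29.0 GB

1 h 49 min = 109 min = 6540 s
Audio total: 256 + 160 = 416 kbps = 0.416 Mbps.
Total bitrate: 33 + 0.416 = 33.416 Mbps.
Stream data: 33.416 Mbps × 6540 s = 218540.6 Mb.
With 6% container overhead: ×1.06.
231,653 Mb ÷ 8 = 28,957 MB → 28.96 GB.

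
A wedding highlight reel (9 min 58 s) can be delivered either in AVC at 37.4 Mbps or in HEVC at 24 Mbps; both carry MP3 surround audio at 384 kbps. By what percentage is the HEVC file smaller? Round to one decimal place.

9 min 58 s = 598 s
Audio: 384 kbps = 0.384 Mbps.
AVC: 37.784 Mbps × 598 s = 22594.8 Mb = 2.824 GB.
HEVC: 24.384 Mbps × 598 s = 14581.6 Mb = 1.823 GB.
Reduction: (1 − 1.823/2.824) × 100 = 35.46%.

35.5%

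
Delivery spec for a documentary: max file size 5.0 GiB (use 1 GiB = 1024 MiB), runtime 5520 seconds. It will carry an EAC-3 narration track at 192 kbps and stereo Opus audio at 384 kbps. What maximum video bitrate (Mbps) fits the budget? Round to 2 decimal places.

Budget: 5.0 GiB = 42949.7 Mb.
Total bitrate budget: 42949.7 Mb / 5520 s = 7.781 Mbps.
Audio total: 192 + 384 = 576 kbps = 0.576 Mbps.
Video: 7.781 − 0.576 = 7.205 Mbps.

7.20 Mbps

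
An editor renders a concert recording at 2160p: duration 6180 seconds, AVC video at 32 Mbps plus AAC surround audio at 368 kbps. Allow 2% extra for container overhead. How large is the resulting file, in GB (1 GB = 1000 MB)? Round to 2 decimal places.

Audio: 368 kbps = 0.368 Mbps.
Total bitrate: 32 + 0.368 = 32.368 Mbps.
Stream data: 32.368 Mbps × 6180 s = 200034.2 Mb.
With 2% container overhead: ×1.02.
204,035 Mb ÷ 8 = 25,504 MB → 25.50 GB.

25.50 GB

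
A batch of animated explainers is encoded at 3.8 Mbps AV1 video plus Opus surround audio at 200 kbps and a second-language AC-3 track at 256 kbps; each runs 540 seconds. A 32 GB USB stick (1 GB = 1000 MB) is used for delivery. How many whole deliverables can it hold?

Audio total: 200 + 256 = 456 kbps = 0.456 Mbps.
Total bitrate: 4.256 Mbps.
Per item: 4.256 Mbps × 540 s = 2,298 Mb = 287.3 MB.
Capacity: 32 GB = 256,000 Mb; 111.39 items → 111 complete.

111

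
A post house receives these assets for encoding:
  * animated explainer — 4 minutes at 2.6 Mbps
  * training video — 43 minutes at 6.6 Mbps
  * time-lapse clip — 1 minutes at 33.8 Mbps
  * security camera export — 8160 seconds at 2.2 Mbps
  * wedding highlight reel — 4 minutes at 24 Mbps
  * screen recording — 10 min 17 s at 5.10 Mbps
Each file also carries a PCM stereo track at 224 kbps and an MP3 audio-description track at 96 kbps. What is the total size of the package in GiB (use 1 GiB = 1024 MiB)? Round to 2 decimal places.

5.86 GiB

Audio total: 224 + 96 = 320 kbps = 0.320 Mbps.
animated explainer: 2.920 Mbps × 240 s = 700.8 Mb
training video: 6.920 Mbps × 2580 s = 17853.6 Mb
time-lapse clip: 34.120 Mbps × 60 s = 2047.2 Mb
security camera export: 2.520 Mbps × 8160 s = 20563.2 Mb
wedding highlight reel: 24.320 Mbps × 240 s = 5836.8 Mb
screen recording: 5.420 Mbps × 617 s = 3344.1 Mb
Total: 50345.7 Mb = 6293.2 MB.
= 5.861 GiB.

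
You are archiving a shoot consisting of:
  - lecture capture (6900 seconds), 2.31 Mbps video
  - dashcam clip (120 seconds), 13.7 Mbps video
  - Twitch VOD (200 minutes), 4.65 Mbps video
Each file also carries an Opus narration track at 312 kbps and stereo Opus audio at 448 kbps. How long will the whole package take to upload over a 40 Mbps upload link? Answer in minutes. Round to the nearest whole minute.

Audio total: 312 + 448 = 760 kbps = 0.760 Mbps.
lecture capture: 3.070 Mbps × 6900 s = 21183.0 Mb
dashcam clip: 14.460 Mbps × 120 s = 1735.2 Mb
Twitch VOD: 5.410 Mbps × 12000 s = 64920.0 Mb
Total: 87838.2 Mb = 10979.8 MB.
At 40 Mbps: 87838.2 / 40 = 2196 s ≈ 36.6 minutes.

37 minutes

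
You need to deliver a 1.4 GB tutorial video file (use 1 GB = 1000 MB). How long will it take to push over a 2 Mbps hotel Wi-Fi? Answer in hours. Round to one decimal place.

1.6 hours

File: 1.4 GB = 11200.0 Mb.
At 2 Mbps: 11200.0 / 2 = 5600.0 s ≈ 1.56 hours.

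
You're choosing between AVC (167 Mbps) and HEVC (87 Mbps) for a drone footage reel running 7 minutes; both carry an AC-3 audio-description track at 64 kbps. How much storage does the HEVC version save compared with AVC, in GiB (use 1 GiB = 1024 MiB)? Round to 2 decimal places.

3.91 GiB

7 min = 420 s
Audio: 64 kbps = 0.064 Mbps.
AVC: 167.064 Mbps × 420 s = 70166.9 Mb = 8.168 GiB.
HEVC: 87.064 Mbps × 420 s = 36566.9 Mb = 4.257 GiB.
Saving: 8.168 − 4.257 = 3.912 GiB.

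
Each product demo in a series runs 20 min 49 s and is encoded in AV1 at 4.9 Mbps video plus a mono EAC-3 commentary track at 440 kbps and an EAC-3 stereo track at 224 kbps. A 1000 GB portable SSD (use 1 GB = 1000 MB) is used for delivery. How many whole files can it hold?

20 min 49 s = 1249 s
Audio total: 440 + 224 = 664 kbps = 0.664 Mbps.
Total bitrate: 5.564 Mbps.
Per item: 5.564 Mbps × 1249 s = 6,949 Mb = 868.7 MB.
Capacity: 1000 GB = 8,000,000 Mb; 1151.17 items → 1151 complete.

1151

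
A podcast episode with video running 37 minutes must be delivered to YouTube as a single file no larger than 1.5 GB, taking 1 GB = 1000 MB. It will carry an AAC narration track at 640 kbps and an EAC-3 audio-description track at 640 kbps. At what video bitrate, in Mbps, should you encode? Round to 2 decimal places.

4.13 Mbps

Budget: 1.5 GB = 12000.0 Mb.
37 min = 2220 s
Total bitrate budget: 12000.0 Mb / 2220 s = 5.405 Mbps.
Audio total: 640 + 640 = 1280 kbps = 1.280 Mbps.
Video: 5.405 − 1.280 = 4.125 Mbps.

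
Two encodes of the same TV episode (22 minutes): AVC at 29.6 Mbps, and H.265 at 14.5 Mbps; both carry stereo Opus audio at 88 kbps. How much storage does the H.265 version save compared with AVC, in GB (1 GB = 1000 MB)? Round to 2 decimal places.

22 min = 1320 s
Audio: 88 kbps = 0.088 Mbps.
AVC: 29.688 Mbps × 1320 s = 39188.2 Mb = 4.899 GB.
H.265: 14.588 Mbps × 1320 s = 19256.2 Mb = 2.407 GB.
Saving: 4.899 − 2.407 = 2.491 GB.

2.49 GB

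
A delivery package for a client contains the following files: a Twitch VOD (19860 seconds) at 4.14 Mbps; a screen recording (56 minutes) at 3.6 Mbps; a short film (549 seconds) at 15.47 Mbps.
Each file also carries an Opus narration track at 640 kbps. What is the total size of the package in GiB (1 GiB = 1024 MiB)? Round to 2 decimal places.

13.74 GiB

Audio: 640 kbps = 0.640 Mbps.
Twitch VOD: 4.780 Mbps × 19860 s = 94930.8 Mb
screen recording: 4.240 Mbps × 3360 s = 14246.4 Mb
short film: 16.110 Mbps × 549 s = 8844.4 Mb
Total: 118021.6 Mb = 14752.7 MB.
= 13.74 GiB.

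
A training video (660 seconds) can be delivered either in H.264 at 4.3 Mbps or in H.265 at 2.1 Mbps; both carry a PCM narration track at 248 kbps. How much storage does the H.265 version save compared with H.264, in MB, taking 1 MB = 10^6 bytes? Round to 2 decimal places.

181.50 MB

Audio: 248 kbps = 0.248 Mbps.
H.264: 4.548 Mbps × 660 s = 3001.7 Mb = 375.210 MB.
H.265: 2.348 Mbps × 660 s = 1549.7 Mb = 193.710 MB.
Saving: 375.210 − 193.710 = 181.500 MB.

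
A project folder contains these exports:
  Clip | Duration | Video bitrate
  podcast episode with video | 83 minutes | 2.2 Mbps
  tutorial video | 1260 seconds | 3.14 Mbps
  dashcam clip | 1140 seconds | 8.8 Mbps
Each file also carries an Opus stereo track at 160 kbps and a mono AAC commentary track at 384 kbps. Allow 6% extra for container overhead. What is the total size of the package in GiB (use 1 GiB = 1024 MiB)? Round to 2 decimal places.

Audio total: 160 + 384 = 544 kbps = 0.544 Mbps.
podcast episode with video: 2.744 Mbps × 4980 s × 1.06 = 14485.0 Mb
tutorial video: 3.684 Mbps × 1260 s × 1.06 = 4920.4 Mb
dashcam clip: 9.344 Mbps × 1140 s × 1.06 = 11291.3 Mb
Total: 30696.7 Mb = 3837.1 MB.
= 3.574 GiB.

3.57 GiB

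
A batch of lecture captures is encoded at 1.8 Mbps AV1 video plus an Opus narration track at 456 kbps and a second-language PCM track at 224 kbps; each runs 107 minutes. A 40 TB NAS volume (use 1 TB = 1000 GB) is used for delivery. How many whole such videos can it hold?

20098

107 min = 6420 s
Audio total: 456 + 224 = 680 kbps = 0.680 Mbps.
Total bitrate: 2.480 Mbps.
Per item: 2.480 Mbps × 6420 s = 15,922 Mb = 1,990 MB.
Capacity: 40 TB = 320,000,000 Mb; 20098.48 items → 20098 complete.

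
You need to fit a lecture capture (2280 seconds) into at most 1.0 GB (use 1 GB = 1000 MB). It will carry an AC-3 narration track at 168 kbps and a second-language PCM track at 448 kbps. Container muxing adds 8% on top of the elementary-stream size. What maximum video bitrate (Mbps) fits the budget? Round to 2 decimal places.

Budget: 1.0 GB = 8000.0 Mb.
Stream payload after overhead: 8000.0 / 1.08 = 7407.4 Mb.
Total bitrate budget: 7407.4 Mb / 2280 s = 3.249 Mbps.
Audio total: 168 + 448 = 616 kbps = 0.616 Mbps.
Video: 3.249 − 0.616 = 2.633 Mbps.

2.63 Mbps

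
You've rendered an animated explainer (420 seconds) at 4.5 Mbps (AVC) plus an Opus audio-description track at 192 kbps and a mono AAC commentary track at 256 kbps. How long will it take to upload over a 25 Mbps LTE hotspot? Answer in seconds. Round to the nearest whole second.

83 seconds

Audio total: 192 + 256 = 448 kbps = 0.448 Mbps.
Total bitrate: 4.948 Mbps.
File: 4.948 Mbps × 420 s = 2078.2 Mb.
At 25 Mbps: 2078.2 / 25 = 83.1 s ≈ 83.1 seconds.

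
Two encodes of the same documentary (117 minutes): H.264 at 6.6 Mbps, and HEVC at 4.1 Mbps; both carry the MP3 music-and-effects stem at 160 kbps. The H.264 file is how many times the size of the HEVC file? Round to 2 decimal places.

1.59

117 min = 7020 s
Audio: 160 kbps = 0.160 Mbps.
H.264: 6.760 Mbps × 7020 s = 47455.2 Mb = 5.932 GB.
HEVC: 4.260 Mbps × 7020 s = 29905.2 Mb = 3.738 GB.
Ratio: 5.932 / 3.738 = 1.587.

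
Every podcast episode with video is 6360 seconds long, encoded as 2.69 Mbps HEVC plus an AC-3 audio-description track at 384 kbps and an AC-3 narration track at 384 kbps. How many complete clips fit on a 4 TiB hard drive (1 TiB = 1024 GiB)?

Audio total: 384 + 384 = 768 kbps = 0.768 Mbps.
Total bitrate: 3.458 Mbps.
Per item: 3.458 Mbps × 6360 s = 21,993 Mb = 2,749 MB.
Capacity: 4 TiB = 35,184,372 Mb; 1599.81 items → 1599 complete.

1599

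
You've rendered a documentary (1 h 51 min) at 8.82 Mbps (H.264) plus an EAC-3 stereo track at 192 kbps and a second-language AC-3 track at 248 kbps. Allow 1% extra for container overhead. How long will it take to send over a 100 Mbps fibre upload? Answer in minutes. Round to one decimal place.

1 h 51 min = 111 min = 6660 s
Audio total: 192 + 248 = 440 kbps = 0.440 Mbps.
Total bitrate: 9.260 Mbps.
File: 9.260 Mbps × 6660 s = 61671.6 Mb.
With 1% container overhead: ×1.01. → 62288.3 Mb.
At 100 Mbps: 62288.3 / 100 = 622.9 s ≈ 10.4 minutes.

10.4 minutes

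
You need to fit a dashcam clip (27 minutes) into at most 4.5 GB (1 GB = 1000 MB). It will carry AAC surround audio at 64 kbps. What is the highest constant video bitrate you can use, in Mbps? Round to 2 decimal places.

Budget: 4.5 GB = 36000.0 Mb.
27 min = 1620 s
Total bitrate budget: 36000.0 Mb / 1620 s = 22.222 Mbps.
Audio: 64 kbps = 0.064 Mbps.
Video: 22.222 − 0.064 = 22.158 Mbps.

22.16 Mbps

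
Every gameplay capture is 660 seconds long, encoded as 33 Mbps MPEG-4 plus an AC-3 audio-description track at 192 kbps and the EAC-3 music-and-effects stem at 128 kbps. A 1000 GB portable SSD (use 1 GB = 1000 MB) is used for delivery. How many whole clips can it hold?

363

Audio total: 192 + 128 = 320 kbps = 0.320 Mbps.
Total bitrate: 33.320 Mbps.
Per item: 33.320 Mbps × 660 s = 21,991 Mb = 2,749 MB.
Capacity: 1000 GB = 8,000,000 Mb; 363.78 items → 363 complete.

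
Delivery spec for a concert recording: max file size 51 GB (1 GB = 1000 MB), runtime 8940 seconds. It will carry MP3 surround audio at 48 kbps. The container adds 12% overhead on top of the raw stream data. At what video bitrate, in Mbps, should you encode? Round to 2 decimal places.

Budget: 51 GB = 408000.0 Mb.
Stream payload after overhead: 408000.0 / 1.12 = 364285.7 Mb.
Total bitrate budget: 364285.7 Mb / 8940 s = 40.748 Mbps.
Audio: 48 kbps = 0.048 Mbps.
Video: 40.748 − 0.048 = 40.700 Mbps.

40.70 Mbps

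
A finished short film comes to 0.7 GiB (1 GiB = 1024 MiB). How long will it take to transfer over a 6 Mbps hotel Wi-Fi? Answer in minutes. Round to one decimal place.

16.7 minutes

File: 0.7 GiB = 6013.0 Mb.
At 6 Mbps: 6013.0 / 6 = 1002.2 s ≈ 16.7 minutes.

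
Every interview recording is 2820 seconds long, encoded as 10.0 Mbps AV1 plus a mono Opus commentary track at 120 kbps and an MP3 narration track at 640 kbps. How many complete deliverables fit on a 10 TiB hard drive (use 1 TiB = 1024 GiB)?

Audio total: 120 + 640 = 760 kbps = 0.760 Mbps.
Total bitrate: 10.760 Mbps.
Per item: 10.760 Mbps × 2820 s = 30,343 Mb = 3,793 MB.
Capacity: 10 TiB = 87,960,930 Mb; 2898.87 items → 2898 complete.

2898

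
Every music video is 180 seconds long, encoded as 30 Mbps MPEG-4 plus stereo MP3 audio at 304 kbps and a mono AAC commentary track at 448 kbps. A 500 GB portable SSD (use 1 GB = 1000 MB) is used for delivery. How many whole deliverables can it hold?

722

Audio total: 304 + 448 = 752 kbps = 0.752 Mbps.
Total bitrate: 30.752 Mbps.
Per item: 30.752 Mbps × 180 s = 5,535 Mb = 691.9 MB.
Capacity: 500 GB = 4,000,000 Mb; 722.63 items → 722 complete.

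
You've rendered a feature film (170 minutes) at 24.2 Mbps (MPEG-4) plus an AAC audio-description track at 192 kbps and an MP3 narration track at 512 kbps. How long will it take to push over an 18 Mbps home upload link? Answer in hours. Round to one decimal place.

3.9 hours

170 min = 10200 s
Audio total: 192 + 512 = 704 kbps = 0.704 Mbps.
Total bitrate: 24.904 Mbps.
File: 24.904 Mbps × 10200 s = 254020.8 Mb.
At 18 Mbps: 254020.8 / 18 = 14112.3 s ≈ 3.92 hours.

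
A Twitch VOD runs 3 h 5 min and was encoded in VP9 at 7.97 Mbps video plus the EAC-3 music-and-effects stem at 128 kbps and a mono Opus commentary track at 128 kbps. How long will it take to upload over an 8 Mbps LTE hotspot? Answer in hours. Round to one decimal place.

3.2 hours

3 h 5 min = 185 min = 11100 s
Audio total: 128 + 128 = 256 kbps = 0.256 Mbps.
Total bitrate: 8.226 Mbps.
File: 8.226 Mbps × 11100 s = 91308.6 Mb.
At 8 Mbps: 91308.6 / 8 = 11413.6 s ≈ 3.17 hours.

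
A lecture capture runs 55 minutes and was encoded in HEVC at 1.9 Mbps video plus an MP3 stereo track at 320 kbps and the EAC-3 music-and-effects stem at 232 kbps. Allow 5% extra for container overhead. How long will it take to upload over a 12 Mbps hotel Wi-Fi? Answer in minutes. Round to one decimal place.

55 min = 3300 s
Audio total: 320 + 232 = 552 kbps = 0.552 Mbps.
Total bitrate: 2.452 Mbps.
File: 2.452 Mbps × 3300 s = 8091.6 Mb.
With 5% container overhead: ×1.05. → 8496.2 Mb.
At 12 Mbps: 8496.2 / 12 = 708.0 s ≈ 11.8 minutes.

11.8 minutes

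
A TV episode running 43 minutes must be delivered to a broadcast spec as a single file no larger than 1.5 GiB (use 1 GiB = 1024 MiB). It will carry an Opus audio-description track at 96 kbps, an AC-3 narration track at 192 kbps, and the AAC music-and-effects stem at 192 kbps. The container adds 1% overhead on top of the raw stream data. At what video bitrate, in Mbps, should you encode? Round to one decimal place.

4.5 Mbps

Budget: 1.5 GiB = 12884.9 Mb.
Stream payload after overhead: 12884.9 / 1.01 = 12757.3 Mb.
43 min = 2580 s
Total bitrate budget: 12757.3 Mb / 2580 s = 4.945 Mbps.
Audio total: 96 + 192 + 192 = 480 kbps = 0.480 Mbps.
Video: 4.945 − 0.480 = 4.465 Mbps.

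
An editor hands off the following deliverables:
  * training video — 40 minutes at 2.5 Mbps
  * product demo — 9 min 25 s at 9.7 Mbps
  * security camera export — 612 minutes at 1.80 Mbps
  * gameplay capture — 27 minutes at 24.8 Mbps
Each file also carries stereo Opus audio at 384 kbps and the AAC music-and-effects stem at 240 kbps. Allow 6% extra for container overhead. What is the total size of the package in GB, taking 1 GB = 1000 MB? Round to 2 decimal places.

Audio total: 384 + 240 = 624 kbps = 0.624 Mbps.
training video: 3.124 Mbps × 2400 s × 1.06 = 7947.5 Mb
product demo: 10.324 Mbps × 565 s × 1.06 = 6183.0 Mb
security camera export: 2.424 Mbps × 36720 s × 1.06 = 94349.8 Mb
gameplay capture: 25.424 Mbps × 1620 s × 1.06 = 43658.1 Mb
Total: 152138.4 Mb = 19017.3 MB.
= 19.02 GB.

19.02 GB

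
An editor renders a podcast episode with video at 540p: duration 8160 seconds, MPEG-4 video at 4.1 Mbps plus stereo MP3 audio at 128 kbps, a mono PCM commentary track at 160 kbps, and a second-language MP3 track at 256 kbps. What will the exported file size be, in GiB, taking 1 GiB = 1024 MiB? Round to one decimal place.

4.4 GiB

Audio total: 128 + 160 + 256 = 544 kbps = 0.544 Mbps.
Total bitrate: 4.1 + 0.544 = 4.644 Mbps.
Stream data: 4.644 Mbps × 8160 s = 37895.0 Mb.
37,895 Mb = 4,736,880,000 bytes ÷ 1,073,741,824 = 4.412 GiB.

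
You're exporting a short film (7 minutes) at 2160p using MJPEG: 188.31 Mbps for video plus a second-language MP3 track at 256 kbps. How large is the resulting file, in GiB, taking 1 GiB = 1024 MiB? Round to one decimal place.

9.2 GiB

7 min = 420 s
Audio: 256 kbps = 0.256 Mbps.
Total bitrate: 188.31 + 0.256 = 188.566 Mbps.
Stream data: 188.566 Mbps × 420 s = 79197.7 Mb.
79,198 Mb = 9,899,715,000 bytes ÷ 1,073,741,824 = 9.220 GiB.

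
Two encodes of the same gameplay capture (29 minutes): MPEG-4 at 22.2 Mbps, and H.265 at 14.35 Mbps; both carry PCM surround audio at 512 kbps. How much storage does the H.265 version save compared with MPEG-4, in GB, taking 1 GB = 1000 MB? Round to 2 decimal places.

1.71 GB

29 min = 1740 s
Audio: 512 kbps = 0.512 Mbps.
MPEG-4: 22.712 Mbps × 1740 s = 39518.9 Mb = 4.940 GB.
H.265: 14.862 Mbps × 1740 s = 25859.9 Mb = 3.232 GB.
Saving: 4.940 − 3.232 = 1.707 GB.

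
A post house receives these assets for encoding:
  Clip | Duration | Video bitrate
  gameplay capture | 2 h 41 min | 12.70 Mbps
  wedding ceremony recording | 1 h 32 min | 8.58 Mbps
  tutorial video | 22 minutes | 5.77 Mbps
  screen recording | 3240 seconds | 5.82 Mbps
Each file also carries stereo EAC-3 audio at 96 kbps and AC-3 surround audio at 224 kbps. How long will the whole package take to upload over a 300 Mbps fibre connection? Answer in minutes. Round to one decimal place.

Audio total: 96 + 224 = 320 kbps = 0.320 Mbps.
gameplay capture: 13.020 Mbps × 9660 s = 125773.2 Mb
wedding ceremony recording: 8.900 Mbps × 5520 s = 49128.0 Mb
tutorial video: 6.090 Mbps × 1320 s = 8038.8 Mb
screen recording: 6.140 Mbps × 3240 s = 19893.6 Mb
Total: 202833.6 Mb = 25354.2 MB.
At 300 Mbps: 202833.6 / 300 = 676 s ≈ 11.3 minutes.

11.3 minutes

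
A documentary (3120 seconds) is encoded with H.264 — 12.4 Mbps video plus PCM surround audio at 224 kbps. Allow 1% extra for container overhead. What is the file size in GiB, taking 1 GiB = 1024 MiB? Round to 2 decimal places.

Audio: 224 kbps = 0.224 Mbps.
Total bitrate: 12.4 + 0.224 = 12.624 Mbps.
Stream data: 12.624 Mbps × 3120 s = 39386.9 Mb.
With 1% container overhead: ×1.01.
39,781 Mb = 4,972,593,600 bytes ÷ 1,073,741,824 = 4.631 GiB.

4.63 GiB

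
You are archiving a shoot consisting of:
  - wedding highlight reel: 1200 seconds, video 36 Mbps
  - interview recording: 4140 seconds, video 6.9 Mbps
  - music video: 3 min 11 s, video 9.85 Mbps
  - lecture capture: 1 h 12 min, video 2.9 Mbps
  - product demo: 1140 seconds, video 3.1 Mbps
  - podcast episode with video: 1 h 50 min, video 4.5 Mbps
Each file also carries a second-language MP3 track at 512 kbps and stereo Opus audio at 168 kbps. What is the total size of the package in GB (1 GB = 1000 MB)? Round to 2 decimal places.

16.42 GB

Audio total: 512 + 168 = 680 kbps = 0.680 Mbps.
wedding highlight reel: 36.680 Mbps × 1200 s = 44016.0 Mb
interview recording: 7.580 Mbps × 4140 s = 31381.2 Mb
music video: 10.530 Mbps × 191 s = 2011.2 Mb
lecture capture: 3.580 Mbps × 4320 s = 15465.6 Mb
product demo: 3.780 Mbps × 1140 s = 4309.2 Mb
podcast episode with video: 5.180 Mbps × 6600 s = 34188.0 Mb
Total: 131371.2 Mb = 16421.4 MB.
= 16.42 GB.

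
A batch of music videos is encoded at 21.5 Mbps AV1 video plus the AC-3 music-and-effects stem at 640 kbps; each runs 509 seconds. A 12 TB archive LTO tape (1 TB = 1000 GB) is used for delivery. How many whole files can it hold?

8518

Audio: 640 kbps = 0.640 Mbps.
Total bitrate: 22.140 Mbps.
Per item: 22.140 Mbps × 509 s = 11,269 Mb = 1,409 MB.
Capacity: 12 TB = 96,000,000 Mb; 8518.75 items → 8518 complete.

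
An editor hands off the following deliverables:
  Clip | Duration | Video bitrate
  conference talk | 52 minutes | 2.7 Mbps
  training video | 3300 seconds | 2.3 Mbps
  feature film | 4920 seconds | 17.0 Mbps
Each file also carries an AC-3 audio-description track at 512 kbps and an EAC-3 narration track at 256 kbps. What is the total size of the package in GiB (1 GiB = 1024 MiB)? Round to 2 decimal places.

12.62 GiB

Audio total: 512 + 256 = 768 kbps = 0.768 Mbps.
conference talk: 3.468 Mbps × 3120 s = 10820.2 Mb
training video: 3.068 Mbps × 3300 s = 10124.4 Mb
feature film: 17.768 Mbps × 4920 s = 87418.6 Mb
Total: 108363.1 Mb = 13545.4 MB.
= 12.62 GiB.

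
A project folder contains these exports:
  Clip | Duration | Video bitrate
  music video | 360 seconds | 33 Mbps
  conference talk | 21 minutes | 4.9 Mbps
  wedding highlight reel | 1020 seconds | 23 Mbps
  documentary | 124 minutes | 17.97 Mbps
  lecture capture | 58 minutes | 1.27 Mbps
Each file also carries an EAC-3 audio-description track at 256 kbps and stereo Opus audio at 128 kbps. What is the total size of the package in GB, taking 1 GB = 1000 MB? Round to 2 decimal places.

Audio total: 256 + 128 = 384 kbps = 0.384 Mbps.
music video: 33.384 Mbps × 360 s = 12018.2 Mb
conference talk: 5.284 Mbps × 1260 s = 6657.8 Mb
wedding highlight reel: 23.384 Mbps × 1020 s = 23851.7 Mb
documentary: 18.354 Mbps × 7440 s = 136553.8 Mb
lecture capture: 1.654 Mbps × 3480 s = 5755.9 Mb
Total: 184837.4 Mb = 23104.7 MB.
= 23.10 GB.

23.10 GB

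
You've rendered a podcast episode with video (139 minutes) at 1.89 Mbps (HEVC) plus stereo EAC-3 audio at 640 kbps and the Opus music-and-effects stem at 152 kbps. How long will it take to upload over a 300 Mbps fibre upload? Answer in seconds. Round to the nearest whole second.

139 min = 8340 s
Audio total: 640 + 152 = 792 kbps = 0.792 Mbps.
Total bitrate: 2.682 Mbps.
File: 2.682 Mbps × 8340 s = 22367.9 Mb.
At 300 Mbps: 22367.9 / 300 = 74.6 s ≈ 74.6 seconds.

75 seconds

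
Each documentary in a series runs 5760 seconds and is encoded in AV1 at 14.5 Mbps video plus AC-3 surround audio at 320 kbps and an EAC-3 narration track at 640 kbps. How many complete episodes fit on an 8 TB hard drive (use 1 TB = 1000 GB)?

Audio total: 320 + 640 = 960 kbps = 0.960 Mbps.
Total bitrate: 15.460 Mbps.
Per item: 15.460 Mbps × 5760 s = 89,050 Mb = 11,131 MB.
Capacity: 8 TB = 64,000,000 Mb; 718.70 items → 718 complete.

718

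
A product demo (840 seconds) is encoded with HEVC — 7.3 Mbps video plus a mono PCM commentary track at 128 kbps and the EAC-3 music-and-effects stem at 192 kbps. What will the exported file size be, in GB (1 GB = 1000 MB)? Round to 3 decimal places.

Audio total: 128 + 192 = 320 kbps = 0.320 Mbps.
Total bitrate: 7.3 + 0.320 = 7.620 Mbps.
Stream data: 7.620 Mbps × 840 s = 6400.8 Mb.
6,401 Mb ÷ 8 = 800.1 MB → 0.8001 GB.

0.800 GB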